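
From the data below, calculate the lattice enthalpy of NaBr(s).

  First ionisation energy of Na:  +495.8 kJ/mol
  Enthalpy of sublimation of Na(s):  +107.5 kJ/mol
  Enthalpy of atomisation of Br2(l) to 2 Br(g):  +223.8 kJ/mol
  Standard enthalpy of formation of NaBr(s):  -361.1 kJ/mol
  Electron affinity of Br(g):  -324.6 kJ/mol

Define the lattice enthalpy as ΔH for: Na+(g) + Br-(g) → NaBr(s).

ΔHf° = 1·ΔHsub + 1·(ΣIE) + 1/2·D(Br2) + 1·EA + U
-361.1 = 1·(+107.5) + 1·(+495.8) + 1/2·(+223.8) + 1·(-324.6) + U
U = -361.1 − (+390.6) = -751.7 kJ/mol

U = -751.7 kJ/mol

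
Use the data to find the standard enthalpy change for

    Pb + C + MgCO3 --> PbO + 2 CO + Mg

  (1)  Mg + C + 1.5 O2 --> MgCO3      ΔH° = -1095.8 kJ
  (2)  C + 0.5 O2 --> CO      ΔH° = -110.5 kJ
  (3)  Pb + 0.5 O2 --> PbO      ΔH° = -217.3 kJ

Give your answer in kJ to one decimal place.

(1) reversed: +1095.8 kJ
(2) × 2: (2)·(-110.5) = -221.0 kJ
(3) as written: -217.3 kJ
ΔH° = (+1095.8) + (-221.0) + (-217.3) = 657.5 kJ

ΔH° = 657.5 kJ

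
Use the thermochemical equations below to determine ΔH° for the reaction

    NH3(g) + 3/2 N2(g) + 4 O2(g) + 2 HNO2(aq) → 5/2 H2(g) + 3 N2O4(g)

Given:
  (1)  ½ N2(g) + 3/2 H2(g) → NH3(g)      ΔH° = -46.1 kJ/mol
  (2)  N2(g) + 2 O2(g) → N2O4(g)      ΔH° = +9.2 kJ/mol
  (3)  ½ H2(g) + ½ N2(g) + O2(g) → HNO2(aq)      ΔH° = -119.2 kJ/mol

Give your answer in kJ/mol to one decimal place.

(1) reversed (NH3(g) must end up as a reactant): +46.1 kJ/mol
(2) × 3 (scale by 3 for the 3 N2O4(g)): (3)·(+9.2) = +27.6 kJ/mol
(3) reversed and × 2 (reverse to put HNO2(aq) on the reactant side; scale by 2 for the 2 HNO2(aq)): (-2)·(-119.2) = +238.4 kJ/mol
ΔH° = (-1)·(-46.1) + (3)·(+9.2) + (-2)·(-119.2) = 312.1 kJ/mol

ΔH° = 312.1 kJ/mol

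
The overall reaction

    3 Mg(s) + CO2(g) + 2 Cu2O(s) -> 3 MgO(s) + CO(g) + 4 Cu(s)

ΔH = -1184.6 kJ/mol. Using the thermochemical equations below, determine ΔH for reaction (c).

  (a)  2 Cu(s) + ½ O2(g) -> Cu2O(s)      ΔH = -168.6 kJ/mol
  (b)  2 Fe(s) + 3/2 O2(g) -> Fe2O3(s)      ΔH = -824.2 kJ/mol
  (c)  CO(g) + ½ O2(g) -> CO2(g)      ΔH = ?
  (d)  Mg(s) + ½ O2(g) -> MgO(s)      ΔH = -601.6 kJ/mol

ΔH = -283.0 kJ/mol

(a) reversed and × 2 (reverse to put Cu2O(s) on the reactant side; ×2 to match 2 Cu2O(s) in the target): (-2)·(-168.6) = +337.2 kJ/mol
(b): not needed (Fe(s) appears nowhere else).
(c) reversed (CO(g) must end up as a product): contributes −x
(d) × 3 (scale by 3 for the 3 MgO(s)): (3)·(-601.6) = -1804.8 kJ/mol
-1184.6 = (+337.2) + (-1804.8) − x
x = (-1184.6 − (-1467.6)) / (-1) = -283.0 kJ/mol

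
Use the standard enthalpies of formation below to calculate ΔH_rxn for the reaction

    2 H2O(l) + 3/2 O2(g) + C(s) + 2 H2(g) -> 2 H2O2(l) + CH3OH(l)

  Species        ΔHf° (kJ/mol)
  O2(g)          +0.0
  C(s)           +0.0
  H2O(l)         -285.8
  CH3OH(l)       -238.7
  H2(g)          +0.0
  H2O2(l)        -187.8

ΔH_rxn = -42.7 kJ/mol

Products: 2·(-187.8) + 1·(-238.7) = -614.3
Reactants: 2·(-285.8) + 3/2·(+0.0) + 1·(+0.0) + 2·(+0.0) = -571.6
ΔH_rxn = (-614.3) − (-571.6) = -42.7 kJ/mol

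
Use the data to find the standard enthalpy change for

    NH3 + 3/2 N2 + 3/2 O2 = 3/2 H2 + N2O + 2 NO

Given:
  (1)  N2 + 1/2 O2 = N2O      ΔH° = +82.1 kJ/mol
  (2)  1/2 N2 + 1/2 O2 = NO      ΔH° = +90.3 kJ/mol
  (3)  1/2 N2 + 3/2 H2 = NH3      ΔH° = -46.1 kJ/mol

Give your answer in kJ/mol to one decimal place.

ΔH° = 308.8 kJ/mol

(1) as written (N2O already on the product side): +82.1 kJ/mol
(2) × 2 (scale by 2 for the 2 NO): (2)·(+90.3) = +180.6 kJ/mol
(3) reversed (reverse to put NH3 on the reactant side): +46.1 kJ/mol
ΔH° = (+82.1) + (+180.6) + (+46.1) = 308.8 kJ/mol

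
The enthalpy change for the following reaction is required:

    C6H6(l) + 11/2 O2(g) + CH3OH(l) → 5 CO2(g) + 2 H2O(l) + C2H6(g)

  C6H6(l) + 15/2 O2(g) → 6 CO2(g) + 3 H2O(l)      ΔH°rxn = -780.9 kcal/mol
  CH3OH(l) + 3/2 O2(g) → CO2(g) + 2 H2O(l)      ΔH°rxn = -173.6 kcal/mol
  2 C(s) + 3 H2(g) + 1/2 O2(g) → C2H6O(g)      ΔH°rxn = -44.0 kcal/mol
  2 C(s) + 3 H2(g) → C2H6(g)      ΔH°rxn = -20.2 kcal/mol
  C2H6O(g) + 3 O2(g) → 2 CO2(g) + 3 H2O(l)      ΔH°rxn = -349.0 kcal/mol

ΔH°rxn = -581.7 kcal/mol

equation 1 as written: -780.9 kcal/mol
equation 2 as written: -173.6 kcal/mol
equation 3 reversed: +44.0 kcal/mol
equation 4 as written: -20.2 kcal/mol
equation 5 reversed: +349.0 kcal/mol
ΔH°rxn = (1)·(-780.9) + (1)·(-173.6) + (-1)·(-44.0) + (1)·(-20.2) + (-1)·(-349.0) = -581.7 kcal/mol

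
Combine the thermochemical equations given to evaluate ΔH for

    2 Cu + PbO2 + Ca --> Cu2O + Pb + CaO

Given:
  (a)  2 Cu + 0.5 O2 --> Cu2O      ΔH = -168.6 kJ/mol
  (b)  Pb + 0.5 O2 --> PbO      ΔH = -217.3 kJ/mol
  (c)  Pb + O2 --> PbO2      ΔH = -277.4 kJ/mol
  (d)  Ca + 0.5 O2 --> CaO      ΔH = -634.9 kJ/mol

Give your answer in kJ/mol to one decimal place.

(a) as written (Cu2O already on the product side): -168.6 kJ/mol
(b): not needed (PbO appears nowhere else).
(c) reversed (PbO2 must end up as a reactant): +277.4 kJ/mol
(d) as written (CaO already on the product side): -634.9 kJ/mol
Combining the equations, ΔH = (1)·(-168.6) + (-1)·(-277.4) + (1)·(-634.9) = -526.1 kJ/mol

ΔH = -526.1 kJ/mol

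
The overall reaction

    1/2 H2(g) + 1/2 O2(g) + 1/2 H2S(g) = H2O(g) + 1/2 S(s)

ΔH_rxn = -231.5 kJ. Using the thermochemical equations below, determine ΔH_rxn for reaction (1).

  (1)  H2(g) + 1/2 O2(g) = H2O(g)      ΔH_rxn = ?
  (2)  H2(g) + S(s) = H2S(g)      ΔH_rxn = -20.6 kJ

ΔH_rxn = -241.8 kJ

(1) as written (H2O(g) already on the product side): contributes x
(2) reversed and × 1/2 (H2S(g) must end up as a reactant; scale by 1/2 for the 1/2 H2S(g)): (-1/2)·(-20.6) = +10.3 kJ
-231.5 = (+10.3) + x
x = (-231.5 − (+10.3)) / (1) = -241.8 kJ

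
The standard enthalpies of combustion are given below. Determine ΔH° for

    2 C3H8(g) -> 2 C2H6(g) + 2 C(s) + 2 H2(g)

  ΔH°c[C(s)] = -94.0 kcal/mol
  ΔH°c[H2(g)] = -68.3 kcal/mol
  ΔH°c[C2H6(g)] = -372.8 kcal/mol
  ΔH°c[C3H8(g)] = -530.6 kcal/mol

Using ΔH = Σ nΔHc°(reactants) − Σ nΔHc°(products):
= [2·(-530.6)] − [2·(-372.8) + 2·(-94.0) + 2·(-68.3)]
= 9.0 kcal/mol

ΔH° = 9.0 kcal/mol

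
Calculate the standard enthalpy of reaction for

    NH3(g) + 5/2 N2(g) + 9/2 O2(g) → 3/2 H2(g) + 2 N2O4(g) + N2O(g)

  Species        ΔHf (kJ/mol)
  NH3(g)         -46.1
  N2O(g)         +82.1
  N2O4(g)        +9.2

ΔHrxn = 146.6 kJ/mol

Products: 3/2·(+0.0) + 2·(+9.2) + 1·(+82.1) = +100.5
Reactants: 1·(-46.1) + 5/2·(+0.0) + 9/2·(+0.0) = -46.1
ΔHrxn = (+100.5) − (-46.1) = 146.6 kJ/mol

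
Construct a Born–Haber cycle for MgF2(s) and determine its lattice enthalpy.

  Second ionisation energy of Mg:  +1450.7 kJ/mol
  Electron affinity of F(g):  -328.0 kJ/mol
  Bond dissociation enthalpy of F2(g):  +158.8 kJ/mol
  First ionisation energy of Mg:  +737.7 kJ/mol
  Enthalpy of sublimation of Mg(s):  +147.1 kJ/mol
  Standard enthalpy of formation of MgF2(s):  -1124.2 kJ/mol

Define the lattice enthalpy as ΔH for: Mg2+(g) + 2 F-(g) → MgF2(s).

U = -2962.5 kJ/mol

ΔHf° = 1·ΔHsub + 1·(ΣIE) + 1·D(F2) + 2·EA + U
-1124.2 = 1·(+147.1) + 1·(+2188.4) + 1·(+158.8) + 2·(-328.0) + U
U = -1124.2 − (+1838.3) = -2962.5 kJ/mol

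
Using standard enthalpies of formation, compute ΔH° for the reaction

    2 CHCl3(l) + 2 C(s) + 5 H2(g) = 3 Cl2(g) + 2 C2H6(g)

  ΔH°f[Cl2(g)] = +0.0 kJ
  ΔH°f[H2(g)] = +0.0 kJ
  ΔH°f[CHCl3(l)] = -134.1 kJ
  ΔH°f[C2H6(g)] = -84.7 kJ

ΔH°rxn = Σ nΔHf°(products) − Σ nΔHf°(reactants).
Products: 3·(+0.0) + 2·(-84.7) = -169.4
Reactants: 2·(-134.1) + 2·(+0.0) + 5·(+0.0) = -268.2
ΔH° = (-169.4) − (-268.2) = 98.8 kJ

ΔH° = 98.8 kJ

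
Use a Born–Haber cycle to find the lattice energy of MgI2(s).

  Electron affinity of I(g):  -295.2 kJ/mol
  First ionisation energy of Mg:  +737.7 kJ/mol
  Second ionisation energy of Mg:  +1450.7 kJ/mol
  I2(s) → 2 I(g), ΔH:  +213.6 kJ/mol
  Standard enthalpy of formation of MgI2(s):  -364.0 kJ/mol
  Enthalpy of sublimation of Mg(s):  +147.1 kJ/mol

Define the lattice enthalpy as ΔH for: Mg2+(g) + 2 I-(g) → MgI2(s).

U = -2322.7 kJ/mol

ΔHf° = 1·ΔHsub + 1·(ΣIE) + 1·D(I2) + 2·EA + U
-364.0 = 1·(+147.1) + 1·(+2188.4) + 1·(+213.6) + 2·(-295.2) + U
U = -364.0 − (+1958.7) = -2322.7 kJ/mol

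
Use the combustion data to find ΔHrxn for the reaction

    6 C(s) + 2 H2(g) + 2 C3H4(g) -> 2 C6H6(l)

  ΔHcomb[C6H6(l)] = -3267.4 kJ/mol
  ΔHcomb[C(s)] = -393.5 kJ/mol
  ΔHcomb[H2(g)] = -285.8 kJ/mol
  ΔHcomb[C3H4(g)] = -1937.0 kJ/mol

ΔHrxn = -271.8 kJ/mol

Using ΔH = Σ nΔHc°(reactants) − Σ nΔHc°(products):
= [6·(-393.5) + 2·(-285.8) + 2·(-1937.0)] − [2·(-3267.4)]
= -271.8 kJ/mol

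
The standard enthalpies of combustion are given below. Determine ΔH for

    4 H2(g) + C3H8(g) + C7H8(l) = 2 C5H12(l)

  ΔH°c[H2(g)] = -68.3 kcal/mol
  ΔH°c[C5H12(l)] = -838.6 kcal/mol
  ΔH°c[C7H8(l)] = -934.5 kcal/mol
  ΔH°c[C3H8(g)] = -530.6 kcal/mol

With combustion enthalpies, reactants minus products:
= [4·(-68.3) + 1·(-530.6) + 1·(-934.5)] − [2·(-838.6)]
= -61.1 kcal/mol

ΔH = -61.1 kcal/mol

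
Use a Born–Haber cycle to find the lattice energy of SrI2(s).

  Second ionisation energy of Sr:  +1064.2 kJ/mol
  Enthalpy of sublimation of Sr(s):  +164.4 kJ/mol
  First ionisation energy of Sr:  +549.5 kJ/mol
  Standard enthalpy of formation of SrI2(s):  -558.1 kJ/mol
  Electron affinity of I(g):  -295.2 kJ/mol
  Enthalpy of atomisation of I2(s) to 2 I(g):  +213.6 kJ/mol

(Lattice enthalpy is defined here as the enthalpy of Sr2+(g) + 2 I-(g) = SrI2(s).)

U = -1959.4 kJ/mol

ΔHf° = 1·ΔHsub + 1·(ΣIE) + 1·D(I2) + 2·EA + U
-558.1 = 1·(+164.4) + 1·(+1613.7) + 1·(+213.6) + 2·(-295.2) + U
U = -558.1 − (+1401.3) = -1959.4 kJ/mol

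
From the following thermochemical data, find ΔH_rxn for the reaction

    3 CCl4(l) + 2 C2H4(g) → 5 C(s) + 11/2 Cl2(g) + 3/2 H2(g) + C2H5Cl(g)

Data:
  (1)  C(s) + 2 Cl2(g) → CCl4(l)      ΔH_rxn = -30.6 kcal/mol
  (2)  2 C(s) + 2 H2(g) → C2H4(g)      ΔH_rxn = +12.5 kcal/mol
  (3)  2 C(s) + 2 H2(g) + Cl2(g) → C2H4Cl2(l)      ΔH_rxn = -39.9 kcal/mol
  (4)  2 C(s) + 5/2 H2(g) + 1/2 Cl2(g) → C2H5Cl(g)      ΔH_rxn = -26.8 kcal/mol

(1) reversed and × 3: (-3)·(-30.6) = +91.8 kcal/mol
(2) reversed and × 2: (-2)·(+12.5) = -25.0 kcal/mol
(3): not needed.
(4) as written: -26.8 kcal/mol
Since enthalpy is a state function, ΔH_rxn = (+91.8) + (-25.0) + (-26.8) = 40.0 kcal/mol

ΔH_rxn = 40.0 kcal/mol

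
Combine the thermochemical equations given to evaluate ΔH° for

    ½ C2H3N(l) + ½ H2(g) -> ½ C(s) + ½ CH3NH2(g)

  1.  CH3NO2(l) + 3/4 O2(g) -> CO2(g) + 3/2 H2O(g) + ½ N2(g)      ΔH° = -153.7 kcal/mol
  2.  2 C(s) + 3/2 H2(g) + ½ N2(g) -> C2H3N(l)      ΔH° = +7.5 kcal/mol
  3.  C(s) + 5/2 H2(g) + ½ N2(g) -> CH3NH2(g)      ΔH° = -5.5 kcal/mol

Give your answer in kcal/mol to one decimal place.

ΔH° = -6.5 kcal/mol

eq. 1: not needed (CO2(g) appears nowhere else).
eq. 2 reversed and × 1/2 (C2H3N(l) must end up as a reactant; scale by 1/2 for the 1/2 C2H3N(l)): (-1/2)·(+7.5) = -3.75 kcal/mol
eq. 3 × 1/2 (scale by 1/2 for the 1/2 CH3NH2(g)): (1/2)·(-5.5) = -2.75 kcal/mol
ΔH° = (-1/2)·(+7.5) + (1/2)·(-5.5) = -6.5 kcal/mol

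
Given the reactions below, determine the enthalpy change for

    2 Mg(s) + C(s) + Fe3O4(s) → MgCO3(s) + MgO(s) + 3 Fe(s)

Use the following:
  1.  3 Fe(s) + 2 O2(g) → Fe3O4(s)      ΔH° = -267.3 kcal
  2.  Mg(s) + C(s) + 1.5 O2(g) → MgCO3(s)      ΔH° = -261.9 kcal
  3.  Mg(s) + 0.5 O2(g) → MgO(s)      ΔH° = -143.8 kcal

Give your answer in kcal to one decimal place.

eq. 1 reversed (Fe3O4(s) must end up as a reactant): +267.3 kcal
eq. 2 as written (MgCO3(s) already on the product side): -261.9 kcal
eq. 3 as written (MgO(s) already on the product side): -143.8 kcal
ΔH° = (+267.3) + (-261.9) + (-143.8) = -138.4 kcal

ΔH° = -138.4 kcal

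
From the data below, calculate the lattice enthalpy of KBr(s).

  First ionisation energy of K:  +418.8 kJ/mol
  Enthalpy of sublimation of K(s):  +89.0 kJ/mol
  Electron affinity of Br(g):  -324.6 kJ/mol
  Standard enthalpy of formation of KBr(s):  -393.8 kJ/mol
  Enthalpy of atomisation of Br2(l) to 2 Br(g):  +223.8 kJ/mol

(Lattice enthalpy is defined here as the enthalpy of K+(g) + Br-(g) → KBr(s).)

ΔHf° = 1·ΔHsub + 1·(ΣIE) + 1/2·D(Br2) + 1·EA + U
-393.8 = 1·(+89.0) + 1·(+418.8) + 1/2·(+223.8) + 1·(-324.6) + U
U = -393.8 − (+295.1) = -688.9 kJ/mol

U = -688.9 kJ/mol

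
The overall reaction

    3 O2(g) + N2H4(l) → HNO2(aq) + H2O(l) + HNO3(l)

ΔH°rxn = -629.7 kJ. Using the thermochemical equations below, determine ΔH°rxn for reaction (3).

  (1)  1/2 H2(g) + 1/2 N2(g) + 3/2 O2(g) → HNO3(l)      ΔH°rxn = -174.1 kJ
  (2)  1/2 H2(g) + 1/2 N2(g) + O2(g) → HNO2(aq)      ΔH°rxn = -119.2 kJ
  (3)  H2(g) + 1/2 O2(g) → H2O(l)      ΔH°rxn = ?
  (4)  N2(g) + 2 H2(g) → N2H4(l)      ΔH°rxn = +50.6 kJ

(1) as written (HNO3(l) already on the product side): -174.1 kJ
(2) as written (HNO2(aq) already on the product side): -119.2 kJ
(3) as written (H2O(l) already on the product side): contributes x
(4) reversed (reverse to put N2H4(l) on the reactant side): -50.6 kJ
-629.7 = (-174.1) + (-119.2) + (-50.6) + x
x = (-629.7 − (-343.9)) / (1) = -285.8 kJ

ΔH°rxn = -285.8 kJ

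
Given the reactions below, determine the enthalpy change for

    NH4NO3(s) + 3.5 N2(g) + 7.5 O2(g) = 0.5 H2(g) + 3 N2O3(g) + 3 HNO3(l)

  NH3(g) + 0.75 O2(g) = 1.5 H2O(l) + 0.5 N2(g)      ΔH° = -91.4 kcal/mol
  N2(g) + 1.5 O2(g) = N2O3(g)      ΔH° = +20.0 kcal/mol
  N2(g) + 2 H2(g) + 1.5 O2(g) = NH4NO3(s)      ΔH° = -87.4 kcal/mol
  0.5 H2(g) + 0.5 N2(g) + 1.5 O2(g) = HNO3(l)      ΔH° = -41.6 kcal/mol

equation 1: not needed.
equation 2 × 3: (3)·(+20.0) = +60.0 kcal/mol
equation 3 reversed: +87.4 kcal/mol
equation 4 × 3: (3)·(-41.6) = -124.8 kcal/mol
Summing the manipulated equations, ΔH° = (3)·(+20.0) + (-1)·(-87.4) + (3)·(-41.6) = 22.6 kcal/mol

ΔH° = 22.6 kcal/mol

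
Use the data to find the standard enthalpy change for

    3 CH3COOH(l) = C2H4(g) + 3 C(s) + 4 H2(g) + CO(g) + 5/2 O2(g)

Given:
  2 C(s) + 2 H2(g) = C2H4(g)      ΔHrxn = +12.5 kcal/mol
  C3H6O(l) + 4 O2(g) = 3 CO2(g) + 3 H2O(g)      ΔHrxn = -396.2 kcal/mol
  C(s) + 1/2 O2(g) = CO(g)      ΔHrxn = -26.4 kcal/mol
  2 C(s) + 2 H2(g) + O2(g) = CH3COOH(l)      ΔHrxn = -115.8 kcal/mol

equation 1 as written: +12.5 kcal/mol
equation 2: not needed.
equation 3 as written: -26.4 kcal/mol
equation 4 reversed and × 3: (-3)·(-115.8) = +347.4 kcal/mol
Combining the equations, ΔHrxn = (+12.5) + (-26.4) + (+347.4) = 333.5 kcal/mol

ΔHrxn = 333.5 kcal/mol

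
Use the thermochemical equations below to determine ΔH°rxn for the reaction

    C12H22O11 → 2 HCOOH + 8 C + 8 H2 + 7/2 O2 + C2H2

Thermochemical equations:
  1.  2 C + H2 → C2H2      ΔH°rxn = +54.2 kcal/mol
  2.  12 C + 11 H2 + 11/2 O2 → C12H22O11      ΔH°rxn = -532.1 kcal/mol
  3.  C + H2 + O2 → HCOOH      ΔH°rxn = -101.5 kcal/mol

eq. 1 as written: +54.2 kcal/mol
eq. 2 reversed: +532.1 kcal/mol
eq. 3 × 2: (2)·(-101.5) = -203.0 kcal/mol
Summing the manipulated equations, ΔH°rxn = (1)·(+54.2) + (-1)·(-532.1) + (2)·(-101.5) = 383.3 kcal/mol

ΔH°rxn = 383.3 kcal/mol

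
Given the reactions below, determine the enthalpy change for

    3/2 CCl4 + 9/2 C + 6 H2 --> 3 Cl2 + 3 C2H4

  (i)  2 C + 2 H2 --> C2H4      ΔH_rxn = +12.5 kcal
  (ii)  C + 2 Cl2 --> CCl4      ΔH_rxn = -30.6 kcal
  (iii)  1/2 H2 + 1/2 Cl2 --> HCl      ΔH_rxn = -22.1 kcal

ΔH_rxn = 83.4 kcal

(i) × 3: (3)·(+12.5) = +37.5 kcal
(ii) reversed and × 3/2: (-3/2)·(-30.6) = +45.9 kcal
(iii): not needed.
Summing the manipulated equations, ΔH_rxn = (+37.5) + (+45.9) = 83.4 kcal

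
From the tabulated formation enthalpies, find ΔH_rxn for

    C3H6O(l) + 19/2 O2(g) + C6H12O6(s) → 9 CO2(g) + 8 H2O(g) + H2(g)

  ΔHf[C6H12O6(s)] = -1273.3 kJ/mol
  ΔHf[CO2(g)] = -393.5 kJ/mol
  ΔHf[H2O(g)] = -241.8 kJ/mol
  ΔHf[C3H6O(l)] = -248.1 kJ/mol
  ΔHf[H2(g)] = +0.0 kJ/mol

Products: 9·(-393.5) + 8·(-241.8) + 1·(+0.0) = -5475.9
Reactants: 1·(-248.1) + 19/2·(+0.0) + 1·(-1273.3) = -1521.4
ΔH_rxn = (-5475.9) − (-1521.4) = -3954.5 kJ/mol

ΔH_rxn = -3954.5 kJ/mol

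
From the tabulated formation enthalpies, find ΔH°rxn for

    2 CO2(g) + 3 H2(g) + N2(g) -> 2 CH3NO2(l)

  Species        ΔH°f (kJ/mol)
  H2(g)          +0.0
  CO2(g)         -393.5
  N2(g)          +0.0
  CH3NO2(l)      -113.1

Products: 2·(-113.1) = -226.2
Reactants: 2·(-393.5) + 3·(+0.0) + 1·(+0.0) = -787.0
ΔH°rxn = (-226.2) − (-787.0) = 560.8 kJ/mol

ΔH°rxn = 560.8 kJ/mol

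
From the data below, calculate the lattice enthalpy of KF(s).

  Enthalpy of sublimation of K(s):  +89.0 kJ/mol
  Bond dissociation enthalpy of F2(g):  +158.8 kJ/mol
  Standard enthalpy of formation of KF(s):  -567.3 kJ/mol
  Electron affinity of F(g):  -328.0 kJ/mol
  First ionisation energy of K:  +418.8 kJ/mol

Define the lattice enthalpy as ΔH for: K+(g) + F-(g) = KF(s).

U = -826.5 kJ/mol

ΔHf° = 1·ΔHsub + 1·(ΣIE) + 1/2·D(F2) + 1·EA + U
-567.3 = 1·(+89.0) + 1·(+418.8) + 1/2·(+158.8) + 1·(-328.0) + U
U = -567.3 − (+259.2) = -826.5 kJ/mol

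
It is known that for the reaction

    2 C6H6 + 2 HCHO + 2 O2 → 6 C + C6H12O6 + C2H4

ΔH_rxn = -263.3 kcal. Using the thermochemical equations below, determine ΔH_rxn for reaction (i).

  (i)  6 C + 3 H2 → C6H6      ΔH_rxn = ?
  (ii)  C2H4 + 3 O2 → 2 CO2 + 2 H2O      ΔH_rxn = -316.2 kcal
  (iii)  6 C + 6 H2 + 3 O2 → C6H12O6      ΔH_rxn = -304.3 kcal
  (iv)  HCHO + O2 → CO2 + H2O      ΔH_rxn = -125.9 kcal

(i) reversed and × 2 (reverse to put C6H6 on the reactant side; ×2 to match 2 C6H6 in the target): contributes −2·x
(ii) reversed (reverse to put C2H4 on the product side): +316.2 kcal
(iii) as written (C6H12O6 already on the product side): -304.3 kcal
(iv) × 2 (×2 to match 2 HCHO in the target): (2)·(-125.9) = -251.8 kcal
-263.3 = (+316.2) + (-304.3) + (-251.8) − 2·x
x = (-263.3 − (-239.9)) / (-2) = 11.7 kcal

ΔH_rxn = 11.7 kcal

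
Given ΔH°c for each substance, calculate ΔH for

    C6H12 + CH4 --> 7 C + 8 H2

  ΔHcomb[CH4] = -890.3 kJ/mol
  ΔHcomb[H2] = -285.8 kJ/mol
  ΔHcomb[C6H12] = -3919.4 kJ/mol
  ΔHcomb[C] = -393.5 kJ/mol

With combustion enthalpies, reactants minus products:
= [1·(-3919.4) + 1·(-890.3)] − [7·(-393.5) + 8·(-285.8)]
= 231.2 kJ/mol

ΔH = 231.2 kJ/mol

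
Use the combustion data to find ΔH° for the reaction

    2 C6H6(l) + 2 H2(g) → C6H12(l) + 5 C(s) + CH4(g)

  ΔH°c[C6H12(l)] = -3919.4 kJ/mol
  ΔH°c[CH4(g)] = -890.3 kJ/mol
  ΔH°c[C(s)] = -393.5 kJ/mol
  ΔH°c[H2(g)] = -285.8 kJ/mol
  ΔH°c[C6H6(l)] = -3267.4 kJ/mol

ΔH° = -329.2 kJ/mol

With combustion enthalpies, reactants minus products:
= [2·(-3267.4) + 2·(-285.8)] − [1·(-3919.4) + 5·(-393.5) + 1·(-890.3)]
= -329.2 kJ/mol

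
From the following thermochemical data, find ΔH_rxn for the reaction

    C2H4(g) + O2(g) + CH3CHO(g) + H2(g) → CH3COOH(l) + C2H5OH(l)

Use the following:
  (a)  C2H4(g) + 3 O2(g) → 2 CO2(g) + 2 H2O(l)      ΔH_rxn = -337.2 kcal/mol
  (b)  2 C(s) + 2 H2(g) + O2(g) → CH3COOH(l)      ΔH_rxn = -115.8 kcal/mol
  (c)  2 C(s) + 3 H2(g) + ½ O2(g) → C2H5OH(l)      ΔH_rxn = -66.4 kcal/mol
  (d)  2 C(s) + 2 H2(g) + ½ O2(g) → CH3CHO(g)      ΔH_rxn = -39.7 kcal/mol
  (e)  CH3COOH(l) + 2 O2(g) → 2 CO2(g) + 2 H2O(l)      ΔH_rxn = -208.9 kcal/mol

ΔH_rxn = -155.0 kcal/mol

(a) as written (C2H4(g) already on the reactant side): -337.2 kcal/mol
(b): not needed.
(c) as written (C2H5OH(l) already on the product side): -66.4 kcal/mol
(d) reversed (reverse to put CH3CHO(g) on the reactant side): +39.7 kcal/mol
(e) reversed: +208.9 kcal/mol
By Hess's law, ΔH_rxn = (-337.2) + (-66.4) + (+39.7) + (+208.9) = -155.0 kcal/mol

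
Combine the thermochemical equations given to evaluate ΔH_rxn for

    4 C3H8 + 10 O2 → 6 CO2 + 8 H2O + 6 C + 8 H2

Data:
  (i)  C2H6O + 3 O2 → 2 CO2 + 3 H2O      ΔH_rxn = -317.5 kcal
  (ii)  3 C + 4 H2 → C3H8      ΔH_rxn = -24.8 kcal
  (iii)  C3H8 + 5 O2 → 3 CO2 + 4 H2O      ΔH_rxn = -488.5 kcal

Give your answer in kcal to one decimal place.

ΔH_rxn = -927.4 kcal

(i): not needed.
(ii) reversed and × 2: (-2)·(-24.8) = +49.6 kcal
(iii) × 2: (2)·(-488.5) = -977.0 kcal
ΔH_rxn = (+49.6) + (-977.0) = -927.4 kcal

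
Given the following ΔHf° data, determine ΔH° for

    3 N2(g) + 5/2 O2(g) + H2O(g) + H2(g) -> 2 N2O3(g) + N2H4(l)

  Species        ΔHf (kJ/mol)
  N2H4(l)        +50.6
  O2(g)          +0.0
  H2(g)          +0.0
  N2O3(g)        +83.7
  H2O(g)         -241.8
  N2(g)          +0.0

ΔH° = 459.8 kJ/mol

ΔH°rxn = Σ nΔHf°(products) − Σ nΔHf°(reactants).
Products: 2·(+83.7) + 1·(+50.6) = +218.0
Reactants: 3·(+0.0) + 5/2·(+0.0) + 1·(-241.8) + 1·(+0.0) = -241.8
ΔH° = (+218.0) − (-241.8) = 459.8 kJ/mol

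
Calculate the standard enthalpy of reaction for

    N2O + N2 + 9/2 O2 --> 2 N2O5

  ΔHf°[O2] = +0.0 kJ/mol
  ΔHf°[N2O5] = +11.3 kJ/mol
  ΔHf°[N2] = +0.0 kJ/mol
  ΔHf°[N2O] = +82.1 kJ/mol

ΔH°rxn = -59.5 kJ/mol

ΔH°rxn = Σ nΔHf°(products) − Σ nΔHf°(reactants).
Products: 2·(+11.3) = +22.6
Reactants: 1·(+82.1) + 1·(+0.0) + 9/2·(+0.0) = +82.1
ΔH°rxn = (+22.6) − (+82.1) = -59.5 kJ/mol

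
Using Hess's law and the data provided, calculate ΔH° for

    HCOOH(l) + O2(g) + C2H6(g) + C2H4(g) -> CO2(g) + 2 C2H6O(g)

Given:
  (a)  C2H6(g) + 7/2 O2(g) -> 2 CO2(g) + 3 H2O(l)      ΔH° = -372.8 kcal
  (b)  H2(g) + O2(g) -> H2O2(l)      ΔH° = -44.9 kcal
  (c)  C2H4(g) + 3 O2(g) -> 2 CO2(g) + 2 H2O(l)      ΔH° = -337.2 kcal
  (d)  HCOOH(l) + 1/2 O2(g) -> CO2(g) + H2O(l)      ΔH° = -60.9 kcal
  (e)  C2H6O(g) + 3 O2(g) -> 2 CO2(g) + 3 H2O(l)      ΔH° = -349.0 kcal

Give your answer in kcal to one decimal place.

ΔH° = -72.9 kcal

(a) as written: -372.8 kcal
(b): not needed.
(c) as written: -337.2 kcal
(d) as written: -60.9 kcal
(e) reversed and × 2: (-2)·(-349.0) = +698.0 kcal
Combining the equations, ΔH° = (-372.8) + (-337.2) + (-60.9) + (+698.0) = -72.9 kcal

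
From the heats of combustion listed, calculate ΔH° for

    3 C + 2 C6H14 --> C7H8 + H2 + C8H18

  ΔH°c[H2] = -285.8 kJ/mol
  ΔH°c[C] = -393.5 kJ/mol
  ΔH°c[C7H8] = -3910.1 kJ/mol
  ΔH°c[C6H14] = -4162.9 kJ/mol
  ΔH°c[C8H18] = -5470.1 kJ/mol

With combustion enthalpies, reactants minus products:
= [3·(-393.5) + 2·(-4162.9)] − [1·(-3910.1) + 1·(-285.8) + 1·(-5470.1)]
= 159.7 kJ/mol

ΔH° = 159.7 kJ/mol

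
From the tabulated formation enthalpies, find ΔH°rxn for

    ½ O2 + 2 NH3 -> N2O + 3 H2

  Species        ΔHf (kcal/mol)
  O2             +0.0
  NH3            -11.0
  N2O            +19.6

Products: 1·(+19.6) + 3·(+0.0) = +19.6
Reactants: 1/2·(+0.0) + 2·(-11.0) = -22.0
ΔH°rxn = (+19.6) − (-22.0) = 41.6 kcal/mol

ΔH°rxn = 41.6 kcal/mol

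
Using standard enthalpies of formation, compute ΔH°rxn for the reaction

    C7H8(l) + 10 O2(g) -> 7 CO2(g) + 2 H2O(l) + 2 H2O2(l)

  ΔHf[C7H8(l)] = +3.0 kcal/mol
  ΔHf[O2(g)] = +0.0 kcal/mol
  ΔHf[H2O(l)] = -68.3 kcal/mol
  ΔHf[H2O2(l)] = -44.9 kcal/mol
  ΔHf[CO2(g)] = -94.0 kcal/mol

ΔH°rxn = -887.4 kcal/mol

ΔH°rxn = Σ nΔHf°(products) − Σ nΔHf°(reactants).
Products: 7·(-94.0) + 2·(-68.3) + 2·(-44.9) = -884.4
Reactants: 1·(+3.0) + 10·(+0.0) = +3.0
ΔH°rxn = (-884.4) − (+3.0) = -887.4 kcal/mol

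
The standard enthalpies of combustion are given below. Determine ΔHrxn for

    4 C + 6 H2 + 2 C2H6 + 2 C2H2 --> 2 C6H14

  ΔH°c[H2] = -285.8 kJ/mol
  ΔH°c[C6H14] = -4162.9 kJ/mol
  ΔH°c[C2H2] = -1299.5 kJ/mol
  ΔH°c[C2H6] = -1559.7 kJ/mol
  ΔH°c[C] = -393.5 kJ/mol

ΔHrxn = -681.4 kJ/mol

With combustion enthalpies, reactants minus products:
= [4·(-393.5) + 6·(-285.8) + 2·(-1559.7) + 2·(-1299.5)] − [2·(-4162.9)]
= -681.4 kJ/mol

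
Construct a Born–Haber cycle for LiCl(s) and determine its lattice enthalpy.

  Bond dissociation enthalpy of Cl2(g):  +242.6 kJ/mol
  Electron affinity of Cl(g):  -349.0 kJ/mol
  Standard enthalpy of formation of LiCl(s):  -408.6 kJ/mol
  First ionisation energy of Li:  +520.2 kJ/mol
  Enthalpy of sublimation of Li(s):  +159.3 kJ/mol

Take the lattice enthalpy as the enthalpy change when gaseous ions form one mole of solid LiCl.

U = -860.4 kJ/mol

ΔHf° = 1·ΔHsub + 1·(ΣIE) + 1/2·D(Cl2) + 1·EA + U
-408.6 = 1·(+159.3) + 1·(+520.2) + 1/2·(+242.6) + 1·(-349.0) + U
U = -408.6 − (+451.8) = -860.4 kJ/mol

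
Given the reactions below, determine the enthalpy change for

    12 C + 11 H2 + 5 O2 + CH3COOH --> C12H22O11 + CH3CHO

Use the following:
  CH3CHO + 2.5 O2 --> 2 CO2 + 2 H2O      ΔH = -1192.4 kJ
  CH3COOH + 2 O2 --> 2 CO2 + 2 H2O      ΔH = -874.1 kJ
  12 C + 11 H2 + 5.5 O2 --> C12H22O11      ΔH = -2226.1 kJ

ΔH = -1907.8 kJ

equation 1 reversed (CH3CHO must end up as a product): +1192.4 kJ
equation 2 as written (CH3COOH already on the reactant side): -874.1 kJ
equation 3 as written (C12H22O11 already on the product side): -2226.1 kJ
Combining the equations, ΔH = (+1192.4) + (-874.1) + (-2226.1) = -1907.8 kJ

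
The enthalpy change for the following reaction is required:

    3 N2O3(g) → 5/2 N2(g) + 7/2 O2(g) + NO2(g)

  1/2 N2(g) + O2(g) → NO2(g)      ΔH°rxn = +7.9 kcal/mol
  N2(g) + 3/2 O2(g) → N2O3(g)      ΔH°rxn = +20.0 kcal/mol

equation 1 as written: +7.9 kcal/mol
equation 2 reversed and × 3: (-3)·(+20.0) = -60.0 kcal/mol
ΔH°rxn = (+7.9) + (-60.0) = -52.1 kcal/mol

ΔH°rxn = -52.1 kcal/mol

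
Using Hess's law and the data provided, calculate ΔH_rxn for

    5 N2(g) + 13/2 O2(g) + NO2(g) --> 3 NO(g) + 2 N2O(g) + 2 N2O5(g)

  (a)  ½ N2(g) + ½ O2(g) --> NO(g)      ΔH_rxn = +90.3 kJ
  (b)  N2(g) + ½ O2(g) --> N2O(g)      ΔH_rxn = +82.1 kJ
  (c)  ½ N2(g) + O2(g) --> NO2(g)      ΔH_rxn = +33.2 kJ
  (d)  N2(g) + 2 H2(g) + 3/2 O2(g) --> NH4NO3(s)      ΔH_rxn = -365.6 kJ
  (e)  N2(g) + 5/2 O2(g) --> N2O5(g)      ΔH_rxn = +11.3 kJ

ΔH_rxn = 424.5 kJ

(a) × 3 (scale by 3 for the 3 NO(g)): (3)·(+90.3) = +270.9 kJ
(b) × 2 (scale by 2 for the 2 N2O(g)): (2)·(+82.1) = +164.2 kJ
(c) reversed (NO2(g) must end up as a reactant): -33.2 kJ
(d): not needed (H2(g) appears nowhere else).
(e) × 2 (scale by 2 for the 2 N2O5(g)): (2)·(+11.3) = +22.6 kJ
By Hess's law, ΔH_rxn = (3)·(+90.3) + (2)·(+82.1) + (-1)·(+33.2) + (2)·(+11.3) = 424.5 kJ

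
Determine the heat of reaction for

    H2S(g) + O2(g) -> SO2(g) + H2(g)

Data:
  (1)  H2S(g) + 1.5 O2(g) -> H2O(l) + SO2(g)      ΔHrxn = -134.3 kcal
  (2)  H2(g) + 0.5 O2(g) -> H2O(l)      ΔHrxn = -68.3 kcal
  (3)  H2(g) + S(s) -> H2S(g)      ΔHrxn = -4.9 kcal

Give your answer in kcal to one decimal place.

ΔHrxn = -66.0 kcal

(1) as written: -134.3 kcal
(2) reversed: +68.3 kcal
(3): not needed.
Summing the manipulated equations, ΔHrxn = (-134.3) + (+68.3) = -66.0 kcal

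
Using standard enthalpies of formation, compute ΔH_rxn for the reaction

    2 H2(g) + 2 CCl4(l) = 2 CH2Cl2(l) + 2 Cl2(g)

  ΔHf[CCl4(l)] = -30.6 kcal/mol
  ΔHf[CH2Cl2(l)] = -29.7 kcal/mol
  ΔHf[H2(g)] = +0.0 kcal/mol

Products: 2·(-29.7) + 2·(+0.0) = -59.4
Reactants: 2·(+0.0) + 2·(-30.6) = -61.2
ΔH_rxn = (-59.4) − (-61.2) = 1.8 kcal/mol

ΔH_rxn = 1.8 kcal/mol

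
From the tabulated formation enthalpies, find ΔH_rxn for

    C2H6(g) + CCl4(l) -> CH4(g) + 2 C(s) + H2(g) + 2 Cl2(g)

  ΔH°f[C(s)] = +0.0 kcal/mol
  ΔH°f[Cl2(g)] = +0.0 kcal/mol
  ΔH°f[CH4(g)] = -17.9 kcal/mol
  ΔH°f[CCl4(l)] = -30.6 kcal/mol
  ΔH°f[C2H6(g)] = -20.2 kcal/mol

ΔH°rxn = Σ nΔHf°(products) − Σ nΔHf°(reactants).
Products: 1·(-17.9) + 2·(+0.0) + 1·(+0.0) + 2·(+0.0) = -17.9
Reactants: 1·(-20.2) + 1·(-30.6) = -50.8
ΔH_rxn = (-17.9) − (-50.8) = 32.9 kcal/mol

ΔH_rxn = 32.9 kcal/mol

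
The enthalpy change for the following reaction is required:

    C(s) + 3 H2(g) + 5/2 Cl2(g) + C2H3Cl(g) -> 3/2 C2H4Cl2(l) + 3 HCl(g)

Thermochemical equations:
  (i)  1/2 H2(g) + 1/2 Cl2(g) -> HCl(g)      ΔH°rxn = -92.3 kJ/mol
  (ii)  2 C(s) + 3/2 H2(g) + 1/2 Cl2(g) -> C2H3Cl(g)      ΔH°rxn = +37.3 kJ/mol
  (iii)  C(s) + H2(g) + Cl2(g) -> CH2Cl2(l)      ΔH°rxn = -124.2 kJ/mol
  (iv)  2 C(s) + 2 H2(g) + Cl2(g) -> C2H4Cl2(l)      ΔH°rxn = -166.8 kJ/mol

(i) × 3 (scale by 3 for the 3 HCl(g)): (3)·(-92.3) = -276.9 kJ/mol
(ii) reversed (C2H3Cl(g) must end up as a reactant): -37.3 kJ/mol
(iii): not needed (CH2Cl2(l) appears nowhere else).
(iv) × 3/2 (×3/2 to match 3/2 C2H4Cl2(l) in the target): (3/2)·(-166.8) = -250.2 kJ/mol
Summing the manipulated equations, ΔH°rxn = (3)·(-92.3) + (-1)·(+37.3) + (3/2)·(-166.8) = -564.4 kJ/mol

ΔH°rxn = -564.4 kJ/mol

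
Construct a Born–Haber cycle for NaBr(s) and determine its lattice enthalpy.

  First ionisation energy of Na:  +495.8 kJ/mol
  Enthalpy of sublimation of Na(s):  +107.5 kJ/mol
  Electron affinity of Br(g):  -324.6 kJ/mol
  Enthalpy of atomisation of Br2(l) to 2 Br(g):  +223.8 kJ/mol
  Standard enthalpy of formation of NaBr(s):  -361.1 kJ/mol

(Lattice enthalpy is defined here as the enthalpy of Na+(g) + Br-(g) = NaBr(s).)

U = -751.7 kJ/mol

ΔHf° = 1·ΔHsub + 1·(ΣIE) + 1/2·D(Br2) + 1·EA + U
-361.1 = 1·(+107.5) + 1·(+495.8) + 1/2·(+223.8) + 1·(-324.6) + U
U = -361.1 − (+390.6) = -751.7 kJ/mol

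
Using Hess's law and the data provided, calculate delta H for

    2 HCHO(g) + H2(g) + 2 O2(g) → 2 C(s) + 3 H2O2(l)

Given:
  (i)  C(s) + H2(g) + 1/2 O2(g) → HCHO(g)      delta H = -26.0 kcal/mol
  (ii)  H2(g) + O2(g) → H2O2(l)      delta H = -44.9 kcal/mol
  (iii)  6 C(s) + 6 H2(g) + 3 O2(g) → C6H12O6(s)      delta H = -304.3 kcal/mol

(i) reversed and × 2 (HCHO(g) must end up as a reactant; ×2 to match 2 HCHO(g) in the target): (-2)·(-26.0) = +52.0 kcal/mol
(ii) × 3 (scale by 3 for the 3 H2O2(l)): (3)·(-44.9) = -134.7 kcal/mol
(iii): not needed (C6H12O6(s) appears nowhere else).
Since enthalpy is a state function, delta H = (+52.0) + (-134.7) = -82.7 kcal/mol

delta H = -82.7 kcal/mol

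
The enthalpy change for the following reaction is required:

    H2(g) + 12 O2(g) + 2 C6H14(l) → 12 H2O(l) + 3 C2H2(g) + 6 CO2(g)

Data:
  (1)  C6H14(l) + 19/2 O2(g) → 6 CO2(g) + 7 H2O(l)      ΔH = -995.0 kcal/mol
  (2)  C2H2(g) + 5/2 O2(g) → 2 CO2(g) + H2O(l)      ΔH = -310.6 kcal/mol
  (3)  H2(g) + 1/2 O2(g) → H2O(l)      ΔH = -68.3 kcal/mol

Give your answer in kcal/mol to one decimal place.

(1) × 2: (2)·(-995.0) = -1990.0 kcal/mol
(2) reversed and × 3: (-3)·(-310.6) = +931.8 kcal/mol
(3) as written: -68.3 kcal/mol
By Hess's law, ΔH = (-1990.0) + (+931.8) + (-68.3) = -1126.5 kcal/mol

ΔH = -1126.5 kcal/mol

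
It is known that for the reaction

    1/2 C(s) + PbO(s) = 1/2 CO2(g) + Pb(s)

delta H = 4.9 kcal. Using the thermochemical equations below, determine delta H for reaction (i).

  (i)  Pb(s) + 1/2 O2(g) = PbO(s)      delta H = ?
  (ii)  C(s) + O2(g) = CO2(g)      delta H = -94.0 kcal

delta H = -51.9 kcal

(i) reversed (reverse to put PbO(s) on the reactant side): contributes −x
(ii) × 1/2 (×1/2 to match 1/2 CO2(g) in the target): (1/2)·(-94.0) = -47.0 kcal
+4.9 = (-47.0) − x
x = (+4.9 − (-47.0)) / (-1) = -51.9 kcal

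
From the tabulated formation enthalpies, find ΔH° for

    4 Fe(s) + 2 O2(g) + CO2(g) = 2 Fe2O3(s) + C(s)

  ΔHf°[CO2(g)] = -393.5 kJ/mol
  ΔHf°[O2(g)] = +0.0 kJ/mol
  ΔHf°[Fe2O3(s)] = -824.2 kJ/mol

ΔH°rxn = Σ nΔHf°(products) − Σ nΔHf°(reactants).
Products: 2·(-824.2) + 1·(+0.0) = -1648.4
Reactants: 4·(+0.0) + 2·(+0.0) + 1·(-393.5) = -393.5
ΔH° = (-1648.4) − (-393.5) = -1254.9 kJ/mol

ΔH° = -1254.9 kJ/mol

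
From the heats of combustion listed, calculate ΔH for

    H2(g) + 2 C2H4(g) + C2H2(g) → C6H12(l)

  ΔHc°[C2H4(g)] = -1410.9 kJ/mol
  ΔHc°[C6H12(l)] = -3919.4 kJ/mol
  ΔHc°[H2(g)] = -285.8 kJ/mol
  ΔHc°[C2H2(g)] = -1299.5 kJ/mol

ΔH = -487.7 kJ/mol

With combustion enthalpies, reactants minus products:
= [1·(-285.8) + 2·(-1410.9) + 1·(-1299.5)] − [1·(-3919.4)]
= -487.7 kJ/mol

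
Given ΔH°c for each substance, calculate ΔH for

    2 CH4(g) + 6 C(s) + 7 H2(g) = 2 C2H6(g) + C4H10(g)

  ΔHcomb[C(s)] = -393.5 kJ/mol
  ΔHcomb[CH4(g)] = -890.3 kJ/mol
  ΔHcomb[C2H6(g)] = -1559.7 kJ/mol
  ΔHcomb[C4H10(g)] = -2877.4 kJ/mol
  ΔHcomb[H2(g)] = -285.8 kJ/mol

Using ΔH = Σ nΔHc°(reactants) − Σ nΔHc°(products):
= [2·(-890.3) + 6·(-393.5) + 7·(-285.8)] − [2·(-1559.7) + 1·(-2877.4)]
= -145.4 kJ/mol

ΔH = -145.4 kJ/mol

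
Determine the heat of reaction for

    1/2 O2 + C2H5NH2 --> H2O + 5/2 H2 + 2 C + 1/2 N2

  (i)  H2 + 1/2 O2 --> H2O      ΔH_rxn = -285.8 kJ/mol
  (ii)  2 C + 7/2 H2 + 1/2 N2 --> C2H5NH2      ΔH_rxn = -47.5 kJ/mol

ΔH_rxn = -238.3 kJ/mol

(i) as written: -285.8 kJ/mol
(ii) reversed: +47.5 kJ/mol
ΔH_rxn = (-285.8) + (+47.5) = -238.3 kJ/mol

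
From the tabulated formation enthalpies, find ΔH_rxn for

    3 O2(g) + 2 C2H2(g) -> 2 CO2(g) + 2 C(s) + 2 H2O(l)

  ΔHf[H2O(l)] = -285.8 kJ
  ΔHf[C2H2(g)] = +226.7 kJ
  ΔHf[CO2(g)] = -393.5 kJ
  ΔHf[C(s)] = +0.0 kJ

Products: 2·(-393.5) + 2·(+0.0) + 2·(-285.8) = -1358.6
Reactants: 3·(+0.0) + 2·(+226.7) = +453.4
ΔH_rxn = (-1358.6) − (+453.4) = -1812.0 kJ

ΔH_rxn = -1812.0 kJ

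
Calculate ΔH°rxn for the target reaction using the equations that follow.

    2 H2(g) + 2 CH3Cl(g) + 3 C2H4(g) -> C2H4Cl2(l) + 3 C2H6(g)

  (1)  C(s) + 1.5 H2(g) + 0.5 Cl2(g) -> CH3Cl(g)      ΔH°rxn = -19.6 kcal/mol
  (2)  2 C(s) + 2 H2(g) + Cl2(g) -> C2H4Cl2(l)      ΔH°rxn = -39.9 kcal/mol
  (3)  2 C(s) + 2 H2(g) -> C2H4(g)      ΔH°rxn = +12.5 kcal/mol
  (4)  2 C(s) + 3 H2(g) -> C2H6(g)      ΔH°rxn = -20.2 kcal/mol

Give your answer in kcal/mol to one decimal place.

(1) reversed and × 2: (-2)·(-19.6) = +39.2 kcal/mol
(2) as written: -39.9 kcal/mol
(3) reversed and × 3: (-3)·(+12.5) = -37.5 kcal/mol
(4) × 3: (3)·(-20.2) = -60.6 kcal/mol
Since enthalpy is a state function, ΔH°rxn = (+39.2) + (-39.9) + (-37.5) + (-60.6) = -98.8 kcal/mol

ΔH°rxn = -98.8 kcal/mol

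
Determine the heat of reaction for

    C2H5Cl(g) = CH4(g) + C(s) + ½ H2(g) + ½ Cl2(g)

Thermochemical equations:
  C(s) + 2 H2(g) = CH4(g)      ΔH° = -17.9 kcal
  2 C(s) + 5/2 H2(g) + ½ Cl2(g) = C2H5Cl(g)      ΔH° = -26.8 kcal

ΔH° = 8.9 kcal

equation 1 as written (CH4(g) already on the product side): -17.9 kcal
equation 2 reversed (C2H5Cl(g) must end up as a reactant): +26.8 kcal
Combining the equations, ΔH° = (-17.9) + (+26.8) = 8.9 kcal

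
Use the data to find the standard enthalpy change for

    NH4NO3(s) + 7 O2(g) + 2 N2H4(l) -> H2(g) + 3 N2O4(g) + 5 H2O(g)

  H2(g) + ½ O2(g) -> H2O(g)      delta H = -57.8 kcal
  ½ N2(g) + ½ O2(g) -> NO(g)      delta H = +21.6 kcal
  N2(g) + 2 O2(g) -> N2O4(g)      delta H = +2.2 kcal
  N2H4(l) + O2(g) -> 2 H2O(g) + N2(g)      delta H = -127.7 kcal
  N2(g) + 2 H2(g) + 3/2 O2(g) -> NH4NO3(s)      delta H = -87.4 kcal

equation 1 as written: -57.8 kcal
equation 2: not needed.
equation 3 × 3: (3)·(+2.2) = +6.6 kcal
equation 4 × 2: (2)·(-127.7) = -255.4 kcal
equation 5 reversed: +87.4 kcal
By Hess's law, delta H = (1)·(-57.8) + (3)·(+2.2) + (2)·(-127.7) + (-1)·(-87.4) = -219.2 kcal

delta H = -219.2 kcal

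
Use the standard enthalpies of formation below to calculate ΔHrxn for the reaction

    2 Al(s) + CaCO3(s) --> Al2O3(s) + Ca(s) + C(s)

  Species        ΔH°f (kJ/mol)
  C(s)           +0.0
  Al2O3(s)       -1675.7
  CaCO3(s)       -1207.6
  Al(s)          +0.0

Products: 1·(-1675.7) + 1·(+0.0) + 1·(+0.0) = -1675.7
Reactants: 2·(+0.0) + 1·(-1207.6) = -1207.6
ΔHrxn = (-1675.7) − (-1207.6) = -468.1 kJ/mol

ΔHrxn = -468.1 kJ/mol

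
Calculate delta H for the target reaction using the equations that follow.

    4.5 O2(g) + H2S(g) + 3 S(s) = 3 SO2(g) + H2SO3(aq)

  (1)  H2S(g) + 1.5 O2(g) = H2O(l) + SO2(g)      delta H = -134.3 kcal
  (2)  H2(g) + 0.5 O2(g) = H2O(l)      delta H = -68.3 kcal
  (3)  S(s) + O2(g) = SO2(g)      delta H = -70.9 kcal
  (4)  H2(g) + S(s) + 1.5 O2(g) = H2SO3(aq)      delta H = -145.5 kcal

(1) as written: -134.3 kcal
(2) reversed: +68.3 kcal
(3) × 2: (2)·(-70.9) = -141.8 kcal
(4) as written: -145.5 kcal
delta H = (-134.3) + (+68.3) + (-141.8) + (-145.5) = -353.3 kcal

delta H = -353.3 kcal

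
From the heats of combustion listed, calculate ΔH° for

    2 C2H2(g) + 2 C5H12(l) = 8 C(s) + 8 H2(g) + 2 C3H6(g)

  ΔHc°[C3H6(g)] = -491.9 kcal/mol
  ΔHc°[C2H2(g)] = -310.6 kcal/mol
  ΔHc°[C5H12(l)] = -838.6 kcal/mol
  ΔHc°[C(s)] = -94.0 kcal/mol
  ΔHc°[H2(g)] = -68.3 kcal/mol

With combustion enthalpies, reactants minus products:
= [2·(-310.6) + 2·(-838.6)] − [8·(-94.0) + 8·(-68.3) + 2·(-491.9)]
= -16.2 kcal/mol

ΔH° = -16.2 kcal/mol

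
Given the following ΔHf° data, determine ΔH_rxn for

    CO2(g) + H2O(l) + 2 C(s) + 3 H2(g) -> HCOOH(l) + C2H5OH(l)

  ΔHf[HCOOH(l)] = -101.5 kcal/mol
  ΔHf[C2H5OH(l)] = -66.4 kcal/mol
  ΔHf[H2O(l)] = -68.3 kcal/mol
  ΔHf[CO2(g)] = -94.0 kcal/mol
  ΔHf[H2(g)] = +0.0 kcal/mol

ΔH°rxn = Σ nΔHf°(products) − Σ nΔHf°(reactants).
Products: 1·(-101.5) + 1·(-66.4) = -167.9
Reactants: 1·(-94.0) + 1·(-68.3) + 2·(+0.0) + 3·(+0.0) = -162.3
ΔH_rxn = (-167.9) − (-162.3) = -5.6 kcal/mol

ΔH_rxn = -5.6 kcal/mol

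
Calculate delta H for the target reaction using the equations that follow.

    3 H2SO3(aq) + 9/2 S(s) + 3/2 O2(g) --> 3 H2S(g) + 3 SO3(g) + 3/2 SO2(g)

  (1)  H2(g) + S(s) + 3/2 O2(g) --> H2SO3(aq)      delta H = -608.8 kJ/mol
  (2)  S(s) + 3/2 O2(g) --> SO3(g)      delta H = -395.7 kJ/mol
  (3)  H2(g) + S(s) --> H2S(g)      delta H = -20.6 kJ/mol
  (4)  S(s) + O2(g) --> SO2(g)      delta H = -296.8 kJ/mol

(1) reversed and × 3: (-3)·(-608.8) = +1826.4 kJ/mol
(2) × 3: (3)·(-395.7) = -1187.1 kJ/mol
(3) × 3: (3)·(-20.6) = -61.8 kJ/mol
(4) × 3/2: (3/2)·(-296.8) = -445.2 kJ/mol
delta H = (-3)·(-608.8) + (3)·(-395.7) + (3)·(-20.6) + (3/2)·(-296.8) = 132.3 kJ/mol

delta H = 132.3 kJ/mol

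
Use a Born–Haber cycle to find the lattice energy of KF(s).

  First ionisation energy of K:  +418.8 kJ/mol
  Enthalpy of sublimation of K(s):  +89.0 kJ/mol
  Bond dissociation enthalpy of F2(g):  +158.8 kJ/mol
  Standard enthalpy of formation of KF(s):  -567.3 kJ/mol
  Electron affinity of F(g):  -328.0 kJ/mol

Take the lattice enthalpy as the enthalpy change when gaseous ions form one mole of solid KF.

U = -826.5 kJ/mol

ΔHf° = 1·ΔHsub + 1·(ΣIE) + 1/2·D(F2) + 1·EA + U
-567.3 = 1·(+89.0) + 1·(+418.8) + 1/2·(+158.8) + 1·(-328.0) + U
U = -567.3 − (+259.2) = -826.5 kJ/mol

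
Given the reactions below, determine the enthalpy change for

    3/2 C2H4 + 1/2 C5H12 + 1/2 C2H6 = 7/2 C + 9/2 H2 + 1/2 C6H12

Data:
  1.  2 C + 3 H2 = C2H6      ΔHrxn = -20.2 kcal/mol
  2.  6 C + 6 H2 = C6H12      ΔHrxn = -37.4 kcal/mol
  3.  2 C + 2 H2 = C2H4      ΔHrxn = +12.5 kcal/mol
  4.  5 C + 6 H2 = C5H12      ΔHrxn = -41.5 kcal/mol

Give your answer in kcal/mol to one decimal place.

eq. 1 reversed and × 1/2 (C2H6 must end up as a reactant; ×1/2 to match 1/2 C2H6 in the target): (-1/2)·(-20.2) = +10.1 kcal/mol
eq. 2 × 1/2 (×1/2 to match 1/2 C6H12 in the target): (1/2)·(-37.4) = -18.7 kcal/mol
eq. 3 reversed and × 3/2 (reverse to put C2H4 on the reactant side; ×3/2 to match 3/2 C2H4 in the target): (-3/2)·(+12.5) = -18.75 kcal/mol
eq. 4 reversed and × 1/2 (reverse to put C5H12 on the reactant side; ×1/2 to match 1/2 C5H12 in the target): (-1/2)·(-41.5) = +20.75 kcal/mol
ΔHrxn = (+10.1) + (-18.7) + (-18.75) + (+20.75) = -6.6 kcal/mol

ΔHrxn = -6.6 kcal/mol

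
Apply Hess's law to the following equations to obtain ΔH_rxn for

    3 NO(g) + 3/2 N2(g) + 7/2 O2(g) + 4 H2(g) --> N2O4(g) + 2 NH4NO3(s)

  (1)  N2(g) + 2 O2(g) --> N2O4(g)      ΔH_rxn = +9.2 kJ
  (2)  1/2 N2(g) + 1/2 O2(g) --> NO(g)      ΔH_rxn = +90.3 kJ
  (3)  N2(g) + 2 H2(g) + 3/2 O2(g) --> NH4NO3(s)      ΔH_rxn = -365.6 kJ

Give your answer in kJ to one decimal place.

(1) as written: +9.2 kJ
(2) reversed and × 3: (-3)·(+90.3) = -270.9 kJ
(3) × 2: (2)·(-365.6) = -731.2 kJ
Since enthalpy is a state function, ΔH_rxn = (+9.2) + (-270.9) + (-731.2) = -992.9 kJ

ΔH_rxn = -992.9 kJ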